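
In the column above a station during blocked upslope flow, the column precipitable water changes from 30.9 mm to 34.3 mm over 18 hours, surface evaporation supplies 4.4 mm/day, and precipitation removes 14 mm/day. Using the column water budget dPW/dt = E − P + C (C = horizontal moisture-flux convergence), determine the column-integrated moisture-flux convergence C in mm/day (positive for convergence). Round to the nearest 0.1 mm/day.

dPW/dt = (34.3 − 30.9) mm / (18/24 day) = +4.533 mm/day.
C = dPW/dt − E + P = (+4.533) − 4.4 + 14 = 14.1 mm/day.

C ≈ 14.1 mm/day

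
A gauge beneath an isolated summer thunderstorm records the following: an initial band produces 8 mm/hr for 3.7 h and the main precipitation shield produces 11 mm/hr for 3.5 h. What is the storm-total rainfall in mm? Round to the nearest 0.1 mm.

Total = Σ Rᵢ Δtᵢ = 8 × 3.7 + 11 × 3.5
      = 29.6 + 38.5 = 68.1 mm.

total ≈ 68.1 mm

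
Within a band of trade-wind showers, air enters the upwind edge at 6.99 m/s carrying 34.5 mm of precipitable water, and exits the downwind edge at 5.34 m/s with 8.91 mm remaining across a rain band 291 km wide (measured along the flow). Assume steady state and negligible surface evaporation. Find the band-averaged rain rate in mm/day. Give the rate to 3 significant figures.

R ≈ 57.5 mm/day

Column moisture flux per unit crosswind length is F = V × PW.
Inflow: F_in = 6.99 × 34.5 = 241.155 mm·m/s
Outflow: F_out = 5.34 × 8.91 = 47.5794 mm·m/s
Steady-state rate R = (F_in − F_out)/L = (241.155 − 47.5794) / 291000 m = 6.652e-04 mm/s.
R = 6.652e-04 × 3600 × 24 = 57.5 mm/day.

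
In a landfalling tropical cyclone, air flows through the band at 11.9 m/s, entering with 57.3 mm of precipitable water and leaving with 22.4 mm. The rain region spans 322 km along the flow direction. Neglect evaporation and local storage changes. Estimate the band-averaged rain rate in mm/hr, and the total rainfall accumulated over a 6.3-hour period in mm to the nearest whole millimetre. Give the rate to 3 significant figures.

Column moisture flux per unit crosswind length is F = V × PW.
Inflow: F_in = 11.9 × 57.3 = 681.87 mm·m/s
Outflow: F_out = 11.9 × 22.4 = 266.56 mm·m/s
Steady-state rate R = (F_in − F_out)/L = (681.87 − 266.56) / 322000 m = 1.290e-03 mm/s.
R = 1.290e-03 × 3600 = 4.64 mm/hr.
Over 6.3 h: total = 4.64 × 6.3 = 29.232 ≈ 29 mm.

R ≈ 4.64 mm/hr; total ≈ 29 mm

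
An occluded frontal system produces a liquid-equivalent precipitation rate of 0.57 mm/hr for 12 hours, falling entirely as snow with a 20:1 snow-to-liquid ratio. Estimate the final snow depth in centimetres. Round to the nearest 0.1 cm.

snow depth ≈ 13.7 cm

Liquid-equivalent depth = 0.57 × 12 = 6.84 mm.
Snow depth = 6.84 mm × 20 = 136.8 mm = 13.7 cm.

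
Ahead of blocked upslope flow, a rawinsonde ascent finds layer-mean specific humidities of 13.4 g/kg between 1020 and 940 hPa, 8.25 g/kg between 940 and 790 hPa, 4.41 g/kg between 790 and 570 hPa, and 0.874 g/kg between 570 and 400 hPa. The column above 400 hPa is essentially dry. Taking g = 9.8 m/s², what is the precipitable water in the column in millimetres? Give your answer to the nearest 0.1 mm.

Precipitable water is the column-integrated vapour mass per unit area: PW = (1/g) Σ q̄ Δp, with q in kg/kg and Δp in Pa (1 kg/m² of water = 1 mm).
Layer 1020–940 hPa: Δp = 80 hPa = 8000 Pa, q̄ = 0.0134 kg/kg → 0.0134 × 8000 / 9.8 = 10.94 mm
Layer 940–790 hPa: Δp = 150 hPa = 15000 Pa, q̄ = 0.00825 kg/kg → 0.00825 × 15000 / 9.8 = 12.63 mm
Layer 790–570 hPa: Δp = 220 hPa = 22000 Pa, q̄ = 0.00441 kg/kg → 0.00441 × 22000 / 9.8 = 9.90 mm
Layer 570–400 hPa: Δp = 170 hPa = 17000 Pa, q̄ = 0.000874 kg/kg → 0.000874 × 17000 / 9.8 = 1.52 mm
PW = 10.94 + 12.63 + 9.90 + 1.52 = 34.99 ≈ 35.0 mm.

PW ≈ 35.0 mm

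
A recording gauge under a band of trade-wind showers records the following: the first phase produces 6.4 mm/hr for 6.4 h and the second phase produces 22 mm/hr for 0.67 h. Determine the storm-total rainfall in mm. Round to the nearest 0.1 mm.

total ≈ 55.7 mm

Total = Σ Rᵢ Δtᵢ = 6.4 × 6.4 + 22 × 0.67
      = 40.96 + 14.74 = 55.7 mm.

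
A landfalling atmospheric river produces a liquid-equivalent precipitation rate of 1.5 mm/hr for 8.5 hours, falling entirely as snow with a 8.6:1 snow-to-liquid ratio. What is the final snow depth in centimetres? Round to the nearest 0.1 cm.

snow depth ≈ 11.0 cm

Liquid-equivalent depth = 1.5 × 8.5 = 12.75 mm.
Snow depth = 12.75 mm × 8.6 = 109.65 mm = 11.0 cm.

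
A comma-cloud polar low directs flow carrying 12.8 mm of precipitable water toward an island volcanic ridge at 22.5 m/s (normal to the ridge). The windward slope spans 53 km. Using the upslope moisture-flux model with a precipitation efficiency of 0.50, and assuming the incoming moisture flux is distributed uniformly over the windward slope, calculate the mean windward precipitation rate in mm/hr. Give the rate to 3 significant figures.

R ≈ 9.78 mm/hr

Incoming column moisture flux per unit ridge length: F = V × PW = 22.5 × 12.8 = 288 mm·m/s.
Spread over the 53 km slope with efficiency ε = 0.50: R = ε·F/W = 0.50 × 288 / 53000 m = 2.717e-03 mm/s.
R = 2.717e-03 × 3600 = 9.78 mm/hr.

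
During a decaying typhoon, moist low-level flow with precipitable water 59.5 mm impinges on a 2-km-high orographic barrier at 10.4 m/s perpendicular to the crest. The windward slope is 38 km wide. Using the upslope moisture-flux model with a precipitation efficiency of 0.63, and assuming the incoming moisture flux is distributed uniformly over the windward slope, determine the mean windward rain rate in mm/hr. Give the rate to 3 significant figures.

R ≈ 36.9 mm/hr

Incoming column moisture flux per unit ridge length: F = V × PW = 10.4 × 59.5 = 618.8 mm·m/s.
Spread over the 38 km slope with efficiency ε = 0.63: R = ε·F/W = 0.63 × 618.8 / 38000 m = 1.026e-02 mm/s.
R = 1.026e-02 × 3600 = 36.9 mm/hr.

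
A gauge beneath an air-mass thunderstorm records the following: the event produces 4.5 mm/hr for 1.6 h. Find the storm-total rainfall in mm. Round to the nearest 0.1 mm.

Total = Σ Rᵢ Δtᵢ = 4.5 × 1.6
      = 7.2 = 7.2 mm.

total ≈ 7.2 mm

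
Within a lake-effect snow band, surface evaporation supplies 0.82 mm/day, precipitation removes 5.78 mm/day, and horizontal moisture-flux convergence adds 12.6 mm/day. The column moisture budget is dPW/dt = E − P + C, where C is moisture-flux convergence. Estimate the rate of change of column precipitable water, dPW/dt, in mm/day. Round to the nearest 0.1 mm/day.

dPW/dt ≈ 7.6 mm/day

dPW/dt = E − P + C = 0.82 − 5.78 + (12.6) = 7.6 mm/day.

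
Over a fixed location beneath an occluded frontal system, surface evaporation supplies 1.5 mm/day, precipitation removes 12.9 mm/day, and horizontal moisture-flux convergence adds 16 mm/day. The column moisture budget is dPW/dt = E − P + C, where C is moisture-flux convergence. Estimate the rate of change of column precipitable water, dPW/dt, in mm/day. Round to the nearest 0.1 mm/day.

dPW/dt ≈ 4.6 mm/day

dPW/dt = E − P + C = 1.5 − 12.9 + (16) = 4.6 mm/day.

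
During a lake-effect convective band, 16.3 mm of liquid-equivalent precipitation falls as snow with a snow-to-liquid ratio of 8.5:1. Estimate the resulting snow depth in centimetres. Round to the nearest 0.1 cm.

Snow depth = liquid × ratio = 16.3 mm × 8.5 = 138.55 mm = 13.9 cm.

snow depth ≈ 13.9 cm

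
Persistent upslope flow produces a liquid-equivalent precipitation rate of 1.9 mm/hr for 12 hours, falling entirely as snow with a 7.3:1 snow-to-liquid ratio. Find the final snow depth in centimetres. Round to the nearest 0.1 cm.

snow depth ≈ 16.6 cm

Liquid-equivalent depth = 1.9 × 12 = 22.8 mm.
Snow depth = 22.8 mm × 7.3 = 166.44 mm = 16.6 cm.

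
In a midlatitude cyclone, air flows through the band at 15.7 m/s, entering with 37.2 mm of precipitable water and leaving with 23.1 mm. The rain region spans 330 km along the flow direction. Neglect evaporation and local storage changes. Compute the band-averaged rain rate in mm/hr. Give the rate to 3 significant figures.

Column moisture flux per unit crosswind length is F = V × PW.
Inflow: F_in = 15.7 × 37.2 = 584.04 mm·m/s
Outflow: F_out = 15.7 × 23.1 = 362.67 mm·m/s
Steady-state rate R = (F_in − F_out)/L = (584.04 − 362.67) / 330000 m = 6.708e-04 mm/s.
R = 6.708e-04 × 3600 = 2.41 mm/hr.

R ≈ 2.41 mm/hr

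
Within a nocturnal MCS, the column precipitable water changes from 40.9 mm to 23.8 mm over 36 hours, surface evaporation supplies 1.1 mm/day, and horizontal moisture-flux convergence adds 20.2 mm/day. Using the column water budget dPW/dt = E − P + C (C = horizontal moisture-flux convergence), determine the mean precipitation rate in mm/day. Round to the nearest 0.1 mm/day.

dPW/dt = (23.8 − 40.9) mm / (36/24 day) = -11.400 mm/day.
P = E + C − dPW/dt = 1.1 + (20.2) − (-11.400) = 32.7 mm/day.

P ≈ 32.7 mm/day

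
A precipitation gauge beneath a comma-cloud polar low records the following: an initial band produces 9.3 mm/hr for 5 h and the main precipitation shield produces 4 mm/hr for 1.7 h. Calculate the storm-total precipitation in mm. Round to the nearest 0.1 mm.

Total = Σ Rᵢ Δtᵢ = 9.3 × 5 + 4 × 1.7
      = 46.5 + 6.8 = 53.3 mm.

total ≈ 53.3 mm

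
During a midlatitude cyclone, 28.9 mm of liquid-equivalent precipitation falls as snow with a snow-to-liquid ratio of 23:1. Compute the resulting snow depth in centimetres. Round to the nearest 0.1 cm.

Snow depth = liquid × ratio = 28.9 mm × 23 = 664.7 mm = 66.5 cm.

snow depth ≈ 66.5 cm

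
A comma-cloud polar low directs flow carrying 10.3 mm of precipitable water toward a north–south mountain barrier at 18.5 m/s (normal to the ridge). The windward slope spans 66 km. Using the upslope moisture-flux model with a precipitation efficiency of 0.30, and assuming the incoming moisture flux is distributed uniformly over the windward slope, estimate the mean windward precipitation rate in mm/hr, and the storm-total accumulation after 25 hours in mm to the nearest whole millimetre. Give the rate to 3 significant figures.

R ≈ 3.12 mm/hr; total ≈ 78 mm

Incoming column moisture flux per unit ridge length: F = V × PW = 18.5 × 10.3 = 190.55 mm·m/s.
Spread over the 66 km slope with efficiency ε = 0.30: R = ε·F/W = 0.30 × 190.55 / 66000 m = 8.661e-04 mm/s.
R = 8.661e-04 × 3600 = 3.12 mm/hr.
Over 25 h: total = 3.12 × 25 = 78 mm.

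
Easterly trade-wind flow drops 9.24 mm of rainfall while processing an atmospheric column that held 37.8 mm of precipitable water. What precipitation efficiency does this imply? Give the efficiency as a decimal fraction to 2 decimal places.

ε ≈ 0.24

ε = rainfall / PW = 9.24 / 37.8 = 0.24.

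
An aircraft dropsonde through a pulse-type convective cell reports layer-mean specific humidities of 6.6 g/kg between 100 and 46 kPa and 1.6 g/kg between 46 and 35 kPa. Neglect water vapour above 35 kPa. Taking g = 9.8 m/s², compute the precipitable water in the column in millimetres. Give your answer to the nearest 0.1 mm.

Precipitable water is the column-integrated vapour mass per unit area: PW = (1/g) Σ q̄ Δp, with q in kg/kg and Δp in Pa (1 kg/m² of water = 1 mm).
Layer 100–46 kPa: Δp = 540 hPa = 54000 Pa, q̄ = 0.0066 kg/kg → 0.0066 × 54000 / 9.8 = 36.37 mm
Layer 46–35 kPa: Δp = 110 hPa = 11000 Pa, q̄ = 0.0016 kg/kg → 0.0016 × 11000 / 9.8 = 1.80 mm
PW = 36.37 + 1.80 = 38.17 ≈ 38.2 mm.

PW ≈ 38.2 mm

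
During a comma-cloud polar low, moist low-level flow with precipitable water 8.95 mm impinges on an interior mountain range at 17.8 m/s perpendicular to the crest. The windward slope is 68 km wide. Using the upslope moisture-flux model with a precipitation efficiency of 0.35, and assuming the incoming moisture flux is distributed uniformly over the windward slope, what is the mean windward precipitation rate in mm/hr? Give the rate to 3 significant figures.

Incoming column moisture flux per unit ridge length: F = V × PW = 17.8 × 8.95 = 159.31 mm·m/s.
Spread over the 68 km slope with efficiency ε = 0.35: R = ε·F/W = 0.35 × 159.31 / 68000 m = 8.200e-04 mm/s.
R = 8.200e-04 × 3600 = 2.95 mm/hr.

R ≈ 2.95 mm/hr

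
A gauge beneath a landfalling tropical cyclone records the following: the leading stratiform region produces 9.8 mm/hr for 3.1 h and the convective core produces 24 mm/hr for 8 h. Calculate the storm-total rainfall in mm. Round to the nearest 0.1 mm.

Total = Σ Rᵢ Δtᵢ = 9.8 × 3.1 + 24 × 8
      = 30.38 + 192 = 222.4 mm.

total ≈ 222.4 mm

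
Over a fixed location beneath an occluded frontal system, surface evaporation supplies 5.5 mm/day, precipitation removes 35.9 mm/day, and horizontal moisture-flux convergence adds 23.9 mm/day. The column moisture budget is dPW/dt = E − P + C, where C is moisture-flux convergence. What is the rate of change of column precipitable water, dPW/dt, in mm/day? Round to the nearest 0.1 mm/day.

dPW/dt = E − P + C = 5.5 − 35.9 + (23.9) = -6.5 mm/day.

dPW/dt ≈ -6.5 mm/day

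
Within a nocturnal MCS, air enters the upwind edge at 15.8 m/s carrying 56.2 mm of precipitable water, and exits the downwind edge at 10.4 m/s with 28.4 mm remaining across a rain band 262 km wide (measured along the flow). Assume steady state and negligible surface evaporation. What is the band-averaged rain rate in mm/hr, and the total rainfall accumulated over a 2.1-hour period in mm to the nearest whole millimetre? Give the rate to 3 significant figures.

Column moisture flux per unit crosswind length is F = V × PW.
Inflow: F_in = 15.8 × 56.2 = 887.96 mm·m/s
Outflow: F_out = 10.4 × 28.4 = 295.36 mm·m/s
Steady-state rate R = (F_in − F_out)/L = (887.96 − 295.36) / 262000 m = 2.262e-03 mm/s.
R = 2.262e-03 × 3600 = 8.14 mm/hr.
Over 2.1 h: total = 8.14 × 2.1 = 17.094 ≈ 17 mm.

R ≈ 8.14 mm/hr; total ≈ 17 mm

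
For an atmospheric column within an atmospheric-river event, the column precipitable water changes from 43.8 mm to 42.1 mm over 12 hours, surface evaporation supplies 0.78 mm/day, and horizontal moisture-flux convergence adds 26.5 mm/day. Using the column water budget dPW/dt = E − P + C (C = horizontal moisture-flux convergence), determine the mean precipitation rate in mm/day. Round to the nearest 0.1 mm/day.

P ≈ 30.7 mm/day

dPW/dt = (42.1 − 43.8) mm / (12/24 day) = -3.400 mm/day.
P = E + C − dPW/dt = 0.78 + (26.5) − (-3.400) = 30.7 mm/day.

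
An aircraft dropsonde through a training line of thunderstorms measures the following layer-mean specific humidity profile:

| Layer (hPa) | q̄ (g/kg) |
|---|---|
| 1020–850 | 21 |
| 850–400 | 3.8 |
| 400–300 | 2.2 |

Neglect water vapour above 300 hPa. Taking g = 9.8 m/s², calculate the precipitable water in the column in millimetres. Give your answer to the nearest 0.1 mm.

PW ≈ 56.1 mm

Precipitable water is the column-integrated vapour mass per unit area: PW = (1/g) Σ q̄ Δp, with q in kg/kg and Δp in Pa (1 kg/m² of water = 1 mm).
Layer 1020–850 hPa: Δp = 170 hPa = 17000 Pa, q̄ = 0.021 kg/kg → 0.021 × 17000 / 9.8 = 36.43 mm
Layer 850–400 hPa: Δp = 450 hPa = 45000 Pa, q̄ = 0.0038 kg/kg → 0.0038 × 45000 / 9.8 = 17.45 mm
Layer 400–300 hPa: Δp = 100 hPa = 10000 Pa, q̄ = 0.0022 kg/kg → 0.0022 × 10000 / 9.8 = 2.24 mm
PW = 36.43 + 17.45 + 2.24 = 56.12 ≈ 56.1 mm.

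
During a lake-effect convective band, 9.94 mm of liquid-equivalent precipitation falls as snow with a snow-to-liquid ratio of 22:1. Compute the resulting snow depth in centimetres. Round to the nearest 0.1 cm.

snow depth ≈ 21.9 cm

Snow depth = liquid × ratio = 9.94 mm × 22 = 218.68 mm = 21.9 cm.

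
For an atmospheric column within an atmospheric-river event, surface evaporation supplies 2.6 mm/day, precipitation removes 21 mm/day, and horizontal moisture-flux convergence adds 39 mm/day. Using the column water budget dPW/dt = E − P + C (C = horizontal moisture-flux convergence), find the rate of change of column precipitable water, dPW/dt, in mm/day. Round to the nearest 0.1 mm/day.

dPW/dt = E − P + C = 2.6 − 21 + (39) = 20.6 mm/day.

dPW/dt ≈ 20.6 mm/day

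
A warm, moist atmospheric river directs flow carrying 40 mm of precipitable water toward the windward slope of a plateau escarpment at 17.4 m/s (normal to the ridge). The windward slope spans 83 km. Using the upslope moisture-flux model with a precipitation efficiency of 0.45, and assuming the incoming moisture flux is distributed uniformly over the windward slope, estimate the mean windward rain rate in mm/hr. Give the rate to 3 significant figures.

R ≈ 13.6 mm/hr

Incoming column moisture flux per unit ridge length: F = V × PW = 17.4 × 40 = 696 mm·m/s.
Spread over the 83 km slope with efficiency ε = 0.45: R = ε·F/W = 0.45 × 696 / 83000 m = 3.773e-03 mm/s.
R = 3.773e-03 × 3600 = 13.6 mm/hr.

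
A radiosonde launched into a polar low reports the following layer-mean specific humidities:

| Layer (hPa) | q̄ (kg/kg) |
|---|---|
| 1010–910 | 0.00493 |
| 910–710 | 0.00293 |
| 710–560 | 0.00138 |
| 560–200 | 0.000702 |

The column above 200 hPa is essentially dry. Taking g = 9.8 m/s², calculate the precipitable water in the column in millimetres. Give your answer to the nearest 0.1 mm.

PW ≈ 15.7 mm

Precipitable water is the column-integrated vapour mass per unit area: PW = (1/g) Σ q̄ Δp, with q in kg/kg and Δp in Pa (1 kg/m² of water = 1 mm).
Layer 1010–910 hPa: Δp = 100 hPa = 10000 Pa, q̄ = 0.00493 kg/kg → 0.00493 × 10000 / 9.8 = 5.03 mm
Layer 910–710 hPa: Δp = 200 hPa = 20000 Pa, q̄ = 0.00293 kg/kg → 0.00293 × 20000 / 9.8 = 5.98 mm
Layer 710–560 hPa: Δp = 150 hPa = 15000 Pa, q̄ = 0.00138 kg/kg → 0.00138 × 15000 / 9.8 = 2.11 mm
Layer 560–200 hPa: Δp = 360 hPa = 36000 Pa, q̄ = 0.000702 kg/kg → 0.000702 × 36000 / 9.8 = 2.58 mm
PW = 5.03 + 5.98 + 2.11 + 2.58 = 15.70 ≈ 15.7 mm.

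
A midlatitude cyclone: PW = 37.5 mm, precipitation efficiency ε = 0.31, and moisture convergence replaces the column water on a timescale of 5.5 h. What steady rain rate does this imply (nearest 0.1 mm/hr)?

Each overturning extracts ε × PW = 0.31 × 37.5 = 11.625 mm.
Rate = ε·PW / τ = 11.625 / 5.5 h = 2.1 mm/hr.

R ≈ 2.1 mm/hr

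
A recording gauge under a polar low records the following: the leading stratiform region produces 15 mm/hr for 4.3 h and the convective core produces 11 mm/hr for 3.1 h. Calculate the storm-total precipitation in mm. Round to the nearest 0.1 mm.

total ≈ 98.6 mm

Total = Σ Rᵢ Δtᵢ = 15 × 4.3 + 11 × 3.1
      = 64.5 + 34.1 = 98.6 mm.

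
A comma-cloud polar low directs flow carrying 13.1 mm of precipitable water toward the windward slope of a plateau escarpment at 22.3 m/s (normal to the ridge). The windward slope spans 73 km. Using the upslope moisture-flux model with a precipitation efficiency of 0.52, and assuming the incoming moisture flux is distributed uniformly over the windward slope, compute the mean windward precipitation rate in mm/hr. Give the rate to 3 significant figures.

Incoming column moisture flux per unit ridge length: F = V × PW = 22.3 × 13.1 = 292.13 mm·m/s.
Spread over the 73 km slope with efficiency ε = 0.52: R = ε·F/W = 0.52 × 292.13 / 73000 m = 2.081e-03 mm/s.
R = 2.081e-03 × 3600 = 7.49 mm/hr.

R ≈ 7.49 mm/hr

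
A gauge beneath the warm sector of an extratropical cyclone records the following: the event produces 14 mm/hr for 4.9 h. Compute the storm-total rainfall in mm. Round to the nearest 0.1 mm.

total ≈ 68.6 mm

Total = Σ Rᵢ Δtᵢ = 14 × 4.9
      = 68.6 = 68.6 mm.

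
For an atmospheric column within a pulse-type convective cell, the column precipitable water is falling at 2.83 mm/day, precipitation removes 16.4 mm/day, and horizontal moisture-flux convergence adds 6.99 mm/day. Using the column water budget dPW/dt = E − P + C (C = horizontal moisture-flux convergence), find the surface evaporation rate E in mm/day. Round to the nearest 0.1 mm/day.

dPW/dt = -2.83 mm/day.
E = dPW/dt + P − C = (-2.83) + 16.4 − (6.99) = 6.6 mm/day.

E ≈ 6.6 mm/day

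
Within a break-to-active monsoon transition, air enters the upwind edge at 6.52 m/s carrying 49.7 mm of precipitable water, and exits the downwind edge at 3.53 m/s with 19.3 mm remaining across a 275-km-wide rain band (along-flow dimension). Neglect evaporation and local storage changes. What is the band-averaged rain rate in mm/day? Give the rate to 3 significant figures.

Column moisture flux per unit crosswind length is F = V × PW.
Inflow: F_in = 6.52 × 49.7 = 324.044 mm·m/s
Outflow: F_out = 3.53 × 19.3 = 68.129 mm·m/s
Steady-state rate R = (F_in − F_out)/L = (324.044 − 68.129) / 275000 m = 9.306e-04 mm/s.
R = 9.306e-04 × 3600 × 24 = 80.4 mm/day.

R ≈ 80.4 mm/day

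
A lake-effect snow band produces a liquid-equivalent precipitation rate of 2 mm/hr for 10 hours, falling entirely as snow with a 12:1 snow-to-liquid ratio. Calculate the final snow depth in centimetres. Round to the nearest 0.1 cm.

snow depth ≈ 24.0 cm

Liquid-equivalent depth = 2 × 10 = 20 mm.
Snow depth = 20 mm × 12 = 240 mm = 24.0 cm.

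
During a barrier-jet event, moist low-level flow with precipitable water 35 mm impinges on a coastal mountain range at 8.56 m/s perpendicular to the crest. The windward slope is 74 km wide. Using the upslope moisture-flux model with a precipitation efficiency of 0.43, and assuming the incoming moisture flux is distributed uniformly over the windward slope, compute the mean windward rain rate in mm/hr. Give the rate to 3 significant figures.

R ≈ 6.27 mm/hr

Incoming column moisture flux per unit ridge length: F = V × PW = 8.56 × 35 = 299.6 mm·m/s.
Spread over the 74 km slope with efficiency ε = 0.43: R = ε·F/W = 0.43 × 299.6 / 74000 m = 1.741e-03 mm/s.
R = 1.741e-03 × 3600 = 6.27 mm/hr.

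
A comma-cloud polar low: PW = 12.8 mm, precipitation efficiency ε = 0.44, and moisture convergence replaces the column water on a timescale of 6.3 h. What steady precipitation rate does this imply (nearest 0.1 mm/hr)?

R ≈ 0.9 mm/hr

Each overturning extracts ε × PW = 0.44 × 12.8 = 5.632 mm.
Rate = ε·PW / τ = 5.632 / 6.3 h = 0.9 mm/hr.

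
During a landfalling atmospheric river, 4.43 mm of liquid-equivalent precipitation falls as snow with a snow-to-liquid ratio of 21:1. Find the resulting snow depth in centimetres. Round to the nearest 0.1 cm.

snow depth ≈ 9.3 cm

Snow depth = liquid × ratio = 4.43 mm × 21 = 93.03 mm = 9.3 cm.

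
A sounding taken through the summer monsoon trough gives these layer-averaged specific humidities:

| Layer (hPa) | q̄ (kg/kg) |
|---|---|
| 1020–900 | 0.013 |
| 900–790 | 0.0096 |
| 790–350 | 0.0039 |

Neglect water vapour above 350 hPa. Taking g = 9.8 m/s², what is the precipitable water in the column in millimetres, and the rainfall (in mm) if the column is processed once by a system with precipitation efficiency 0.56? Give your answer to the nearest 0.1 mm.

PW ≈ 44.2 mm; rainfall ≈ 24.8 mm

Precipitable water is the column-integrated vapour mass per unit area: PW = (1/g) Σ q̄ Δp, with q in kg/kg and Δp in Pa (1 kg/m² of water = 1 mm).
Layer 1020–900 hPa: Δp = 120 hPa = 12000 Pa, q̄ = 0.013 kg/kg → 0.013 × 12000 / 9.8 = 15.92 mm
Layer 900–790 hPa: Δp = 110 hPa = 11000 Pa, q̄ = 0.0096 kg/kg → 0.0096 × 11000 / 9.8 = 10.78 mm
Layer 790–350 hPa: Δp = 440 hPa = 44000 Pa, q̄ = 0.0039 kg/kg → 0.0039 × 44000 / 9.8 = 17.51 mm
PW = 15.92 + 10.78 + 17.51 = 44.21 ≈ 44.2 mm.
Rainfall = ε × PW = 0.56 × 44.2 = 24.8 mm.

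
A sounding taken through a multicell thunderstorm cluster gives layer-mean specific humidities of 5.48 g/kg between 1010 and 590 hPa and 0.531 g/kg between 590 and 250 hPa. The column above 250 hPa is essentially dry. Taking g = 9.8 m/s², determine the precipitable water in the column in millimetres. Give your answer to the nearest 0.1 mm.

Precipitable water is the column-integrated vapour mass per unit area: PW = (1/g) Σ q̄ Δp, with q in kg/kg and Δp in Pa (1 kg/m² of water = 1 mm).
Layer 1010–590 hPa: Δp = 420 hPa = 42000 Pa, q̄ = 0.00548 kg/kg → 0.00548 × 42000 / 9.8 = 23.49 mm
Layer 590–250 hPa: Δp = 340 hPa = 34000 Pa, q̄ = 0.000531 kg/kg → 0.000531 × 34000 / 9.8 = 1.84 mm
PW = 23.49 + 1.84 = 25.33 ≈ 25.3 mm.

PW ≈ 25.3 mm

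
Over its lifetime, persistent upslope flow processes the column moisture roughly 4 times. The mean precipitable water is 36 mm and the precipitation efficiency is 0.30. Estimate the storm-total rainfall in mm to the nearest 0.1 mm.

Each cycle deposits ε × PW = 0.30 × 36 = 10.8 mm.
Over 4 cycles: 4 × 10.8 = 43.2 mm.

rainfall ≈ 43.2 mm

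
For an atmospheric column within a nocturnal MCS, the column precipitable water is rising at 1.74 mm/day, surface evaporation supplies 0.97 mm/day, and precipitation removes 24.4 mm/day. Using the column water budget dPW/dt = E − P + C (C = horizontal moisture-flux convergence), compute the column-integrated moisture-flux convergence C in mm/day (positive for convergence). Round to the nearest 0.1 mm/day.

dPW/dt = +1.74 mm/day.
C = dPW/dt − E + P = (+1.74) − 0.97 + 24.4 = 25.2 mm/day.

C ≈ 25.2 mm/day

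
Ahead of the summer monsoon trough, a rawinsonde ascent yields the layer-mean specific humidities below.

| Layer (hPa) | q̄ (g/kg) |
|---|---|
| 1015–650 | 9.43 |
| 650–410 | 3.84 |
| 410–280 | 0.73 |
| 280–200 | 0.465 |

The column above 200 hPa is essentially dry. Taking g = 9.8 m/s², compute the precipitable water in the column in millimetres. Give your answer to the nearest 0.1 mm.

PW ≈ 45.9 mm

Precipitable water is the column-integrated vapour mass per unit area: PW = (1/g) Σ q̄ Δp, with q in kg/kg and Δp in Pa (1 kg/m² of water = 1 mm).
Layer 1015–650 hPa: Δp = 365 hPa = 36500 Pa, q̄ = 0.00943 kg/kg → 0.00943 × 36500 / 9.8 = 35.12 mm
Layer 650–410 hPa: Δp = 240 hPa = 24000 Pa, q̄ = 0.00384 kg/kg → 0.00384 × 24000 / 9.8 = 9.40 mm
Layer 410–280 hPa: Δp = 130 hPa = 13000 Pa, q̄ = 0.00073 kg/kg → 0.00073 × 13000 / 9.8 = 0.97 mm
Layer 280–200 hPa: Δp = 80 hPa = 8000 Pa, q̄ = 0.000465 kg/kg → 0.000465 × 8000 / 9.8 = 0.38 mm
PW = 35.12 + 9.40 + 0.97 + 0.38 = 45.87 ≈ 45.9 mm.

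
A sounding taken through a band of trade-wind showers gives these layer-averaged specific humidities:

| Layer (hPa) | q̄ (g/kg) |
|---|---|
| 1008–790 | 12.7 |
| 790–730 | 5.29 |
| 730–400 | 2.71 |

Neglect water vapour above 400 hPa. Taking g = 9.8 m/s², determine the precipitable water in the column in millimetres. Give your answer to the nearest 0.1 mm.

Precipitable water is the column-integrated vapour mass per unit area: PW = (1/g) Σ q̄ Δp, with q in kg/kg and Δp in Pa (1 kg/m² of water = 1 mm).
Layer 1008–790 hPa: Δp = 218 hPa = 21800 Pa, q̄ = 0.0127 kg/kg → 0.0127 × 21800 / 9.8 = 28.25 mm
Layer 790–730 hPa: Δp = 60 hPa = 6000 Pa, q̄ = 0.00529 kg/kg → 0.00529 × 6000 / 9.8 = 3.24 mm
Layer 730–400 hPa: Δp = 330 hPa = 33000 Pa, q̄ = 0.00271 kg/kg → 0.00271 × 33000 / 9.8 = 9.13 mm
PW = 28.25 + 3.24 + 9.13 = 40.62 ≈ 40.6 mm.

PW ≈ 40.6 mm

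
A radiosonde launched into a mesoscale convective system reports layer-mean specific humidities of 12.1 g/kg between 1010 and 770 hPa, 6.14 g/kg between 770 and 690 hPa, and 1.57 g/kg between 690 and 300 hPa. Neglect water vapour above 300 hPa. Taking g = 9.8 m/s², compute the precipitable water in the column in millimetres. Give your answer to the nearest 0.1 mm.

PW ≈ 40.9 mm

Precipitable water is the column-integrated vapour mass per unit area: PW = (1/g) Σ q̄ Δp, with q in kg/kg and Δp in Pa (1 kg/m² of water = 1 mm).
Layer 1010–770 hPa: Δp = 240 hPa = 24000 Pa, q̄ = 0.0121 kg/kg → 0.0121 × 24000 / 9.8 = 29.63 mm
Layer 770–690 hPa: Δp = 80 hPa = 8000 Pa, q̄ = 0.00614 kg/kg → 0.00614 × 8000 / 9.8 = 5.01 mm
Layer 690–300 hPa: Δp = 390 hPa = 39000 Pa, q̄ = 0.00157 kg/kg → 0.00157 × 39000 / 9.8 = 6.25 mm
PW = 29.63 + 5.01 + 6.25 = 40.89 ≈ 40.9 mm.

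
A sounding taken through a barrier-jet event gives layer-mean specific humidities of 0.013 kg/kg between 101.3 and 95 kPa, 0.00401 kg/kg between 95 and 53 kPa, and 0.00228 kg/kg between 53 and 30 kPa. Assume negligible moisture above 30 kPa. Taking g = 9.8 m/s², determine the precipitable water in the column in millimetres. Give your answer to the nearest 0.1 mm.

Precipitable water is the column-integrated vapour mass per unit area: PW = (1/g) Σ q̄ Δp, with q in kg/kg and Δp in Pa (1 kg/m² of water = 1 mm).
Layer 101.3–95 kPa: Δp = 63 hPa = 6300 Pa, q̄ = 0.013 kg/kg → 0.013 × 6300 / 9.8 = 8.36 mm
Layer 95–53 kPa: Δp = 420 hPa = 42000 Pa, q̄ = 0.00401 kg/kg → 0.00401 × 42000 / 9.8 = 17.19 mm
Layer 53–30 kPa: Δp = 230 hPa = 23000 Pa, q̄ = 0.00228 kg/kg → 0.00228 × 23000 / 9.8 = 5.35 mm
PW = 8.36 + 17.19 + 5.35 = 30.90 ≈ 30.9 mm.

PW ≈ 30.9 mm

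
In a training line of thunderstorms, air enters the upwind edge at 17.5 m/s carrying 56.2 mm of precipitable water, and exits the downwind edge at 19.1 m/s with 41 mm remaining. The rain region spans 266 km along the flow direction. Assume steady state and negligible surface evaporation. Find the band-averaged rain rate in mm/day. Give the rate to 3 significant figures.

R ≈ 65.1 mm/day

Column moisture flux per unit crosswind length is F = V × PW.
Inflow: F_in = 17.5 × 56.2 = 983.5 mm·m/s
Outflow: F_out = 19.1 × 41 = 783.1 mm·m/s
Steady-state rate R = (F_in − F_out)/L = (983.5 − 783.1) / 266000 m = 7.534e-04 mm/s.
R = 7.534e-04 × 3600 × 24 = 65.1 mm/day.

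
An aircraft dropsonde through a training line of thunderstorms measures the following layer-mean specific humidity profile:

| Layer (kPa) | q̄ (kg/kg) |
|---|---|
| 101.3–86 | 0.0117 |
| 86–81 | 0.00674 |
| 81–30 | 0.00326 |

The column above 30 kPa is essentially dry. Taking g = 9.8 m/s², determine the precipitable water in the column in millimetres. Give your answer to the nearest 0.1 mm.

PW ≈ 38.7 mm

Precipitable water is the column-integrated vapour mass per unit area: PW = (1/g) Σ q̄ Δp, with q in kg/kg and Δp in Pa (1 kg/m² of water = 1 mm).
Layer 101.3–86 kPa: Δp = 153 hPa = 15300 Pa, q̄ = 0.0117 kg/kg → 0.0117 × 15300 / 9.8 = 18.27 mm
Layer 86–81 kPa: Δp = 50 hPa = 5000 Pa, q̄ = 0.00674 kg/kg → 0.00674 × 5000 / 9.8 = 3.44 mm
Layer 81–30 kPa: Δp = 510 hPa = 51000 Pa, q̄ = 0.00326 kg/kg → 0.00326 × 51000 / 9.8 = 16.97 mm
PW = 18.27 + 3.44 + 16.97 = 38.68 ≈ 38.7 mm.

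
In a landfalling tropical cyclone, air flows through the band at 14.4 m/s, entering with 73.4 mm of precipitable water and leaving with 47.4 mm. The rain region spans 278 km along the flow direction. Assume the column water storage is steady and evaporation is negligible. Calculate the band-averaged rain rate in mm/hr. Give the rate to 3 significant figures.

Column moisture flux per unit crosswind length is F = V × PW.
Inflow: F_in = 14.4 × 73.4 = 1056.96 mm·m/s
Outflow: F_out = 14.4 × 47.4 = 682.56 mm·m/s
Steady-state rate R = (F_in − F_out)/L = (1056.96 − 682.56) / 278000 m = 1.347e-03 mm/s.
R = 1.347e-03 × 3600 = 4.85 mm/hr.

R ≈ 4.85 mm/hr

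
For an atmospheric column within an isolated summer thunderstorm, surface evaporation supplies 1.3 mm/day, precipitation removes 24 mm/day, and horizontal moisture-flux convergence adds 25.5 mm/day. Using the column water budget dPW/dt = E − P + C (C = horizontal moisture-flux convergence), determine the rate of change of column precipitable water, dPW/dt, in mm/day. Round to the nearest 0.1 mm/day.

dPW/dt ≈ 2.8 mm/day

dPW/dt = E − P + C = 1.3 − 24 + (25.5) = 2.8 mm/day.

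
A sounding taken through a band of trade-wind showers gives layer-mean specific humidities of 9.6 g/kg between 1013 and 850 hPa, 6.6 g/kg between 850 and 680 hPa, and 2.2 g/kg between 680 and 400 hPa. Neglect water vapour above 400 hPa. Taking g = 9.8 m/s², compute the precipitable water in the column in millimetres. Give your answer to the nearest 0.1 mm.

PW ≈ 33.7 mm

Precipitable water is the column-integrated vapour mass per unit area: PW = (1/g) Σ q̄ Δp, with q in kg/kg and Δp in Pa (1 kg/m² of water = 1 mm).
Layer 1013–850 hPa: Δp = 163 hPa = 16300 Pa, q̄ = 0.0096 kg/kg → 0.0096 × 16300 / 9.8 = 15.97 mm
Layer 850–680 hPa: Δp = 170 hPa = 17000 Pa, q̄ = 0.0066 kg/kg → 0.0066 × 17000 / 9.8 = 11.45 mm
Layer 680–400 hPa: Δp = 280 hPa = 28000 Pa, q̄ = 0.0022 kg/kg → 0.0022 × 28000 / 9.8 = 6.29 mm
PW = 15.97 + 11.45 + 6.29 = 33.71 ≈ 33.7 mm.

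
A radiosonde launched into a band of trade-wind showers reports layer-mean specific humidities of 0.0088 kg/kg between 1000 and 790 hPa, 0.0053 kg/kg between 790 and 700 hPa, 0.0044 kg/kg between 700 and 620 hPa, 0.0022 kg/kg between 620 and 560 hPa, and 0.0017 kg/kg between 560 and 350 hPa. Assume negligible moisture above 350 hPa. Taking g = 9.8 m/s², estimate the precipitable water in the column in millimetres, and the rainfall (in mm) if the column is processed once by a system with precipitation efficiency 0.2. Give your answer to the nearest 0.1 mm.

PW ≈ 32.3 mm; rainfall ≈ 6.5 mm

Precipitable water is the column-integrated vapour mass per unit area: PW = (1/g) Σ q̄ Δp, with q in kg/kg and Δp in Pa (1 kg/m² of water = 1 mm).
Layer 1000–790 hPa: Δp = 210 hPa = 21000 Pa, q̄ = 0.0088 kg/kg → 0.0088 × 21000 / 9.8 = 18.86 mm
Layer 790–700 hPa: Δp = 90 hPa = 9000 Pa, q̄ = 0.0053 kg/kg → 0.0053 × 9000 / 9.8 = 4.87 mm
Layer 700–620 hPa: Δp = 80 hPa = 8000 Pa, q̄ = 0.0044 kg/kg → 0.0044 × 8000 / 9.8 = 3.59 mm
Layer 620–560 hPa: Δp = 60 hPa = 6000 Pa, q̄ = 0.0022 kg/kg → 0.0022 × 6000 / 9.8 = 1.35 mm
Layer 560–350 hPa: Δp = 210 hPa = 21000 Pa, q̄ = 0.0017 kg/kg → 0.0017 × 21000 / 9.8 = 3.64 mm
PW = 18.86 + 4.87 + 3.59 + 1.35 + 3.64 = 32.31 ≈ 32.3 mm.
Rainfall = ε × PW = 0.2 × 32.3 = 6.5 mm.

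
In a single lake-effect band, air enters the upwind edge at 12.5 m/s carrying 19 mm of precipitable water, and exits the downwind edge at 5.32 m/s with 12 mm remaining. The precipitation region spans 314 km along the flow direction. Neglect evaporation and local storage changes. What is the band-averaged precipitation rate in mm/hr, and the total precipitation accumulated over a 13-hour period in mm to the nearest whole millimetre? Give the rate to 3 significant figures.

Column moisture flux per unit crosswind length is F = V × PW.
Inflow: F_in = 12.5 × 19 = 237.5 mm·m/s
Outflow: F_out = 5.32 × 12 = 63.84 mm·m/s
Steady-state rate R = (F_in − F_out)/L = (237.5 − 63.84) / 314000 m = 5.531e-04 mm/s.
R = 5.531e-04 × 3600 = 1.99 mm/hr.
Over 13 h: total = 1.99 × 13 = 25.87 ≈ 26 mm.

R ≈ 1.99 mm/hr; total ≈ 26 mm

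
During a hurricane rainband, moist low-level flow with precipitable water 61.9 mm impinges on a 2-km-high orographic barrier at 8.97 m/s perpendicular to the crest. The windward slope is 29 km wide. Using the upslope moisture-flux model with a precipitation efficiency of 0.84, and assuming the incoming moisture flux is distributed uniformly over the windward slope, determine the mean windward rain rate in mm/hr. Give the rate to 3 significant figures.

Incoming column moisture flux per unit ridge length: F = V × PW = 8.97 × 61.9 = 555.243 mm·m/s.
Spread over the 29 km slope with efficiency ε = 0.84: R = ε·F/W = 0.84 × 555.243 / 29000 m = 1.608e-02 mm/s.
R = 1.608e-02 × 3600 = 57.9 mm/hr.

R ≈ 57.9 mm/hr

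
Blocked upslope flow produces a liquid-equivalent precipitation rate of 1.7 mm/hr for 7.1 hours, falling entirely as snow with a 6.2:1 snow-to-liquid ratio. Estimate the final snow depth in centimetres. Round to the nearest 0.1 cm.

snow depth ≈ 7.5 cm

Liquid-equivalent depth = 1.7 × 7.1 = 12.07 mm.
Snow depth = 12.07 mm × 6.2 = 74.834 mm = 7.5 cm.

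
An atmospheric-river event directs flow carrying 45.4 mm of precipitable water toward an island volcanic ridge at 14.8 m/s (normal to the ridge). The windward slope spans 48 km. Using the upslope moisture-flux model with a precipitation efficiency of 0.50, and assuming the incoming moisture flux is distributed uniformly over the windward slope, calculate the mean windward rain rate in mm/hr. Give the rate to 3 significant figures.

Incoming column moisture flux per unit ridge length: F = V × PW = 14.8 × 45.4 = 671.92 mm·m/s.
Spread over the 48 km slope with efficiency ε = 0.50: R = ε·F/W = 0.50 × 671.92 / 48000 m = 6.999e-03 mm/s.
R = 6.999e-03 × 3600 = 25.2 mm/hr.

R ≈ 25.2 mm/hr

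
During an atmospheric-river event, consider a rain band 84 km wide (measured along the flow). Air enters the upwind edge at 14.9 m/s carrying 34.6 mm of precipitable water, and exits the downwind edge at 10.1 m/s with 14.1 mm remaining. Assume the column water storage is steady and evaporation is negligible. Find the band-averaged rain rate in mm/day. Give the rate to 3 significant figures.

R ≈ 384 mm/day

Column moisture flux per unit crosswind length is F = V × PW.
Inflow: F_in = 14.9 × 34.6 = 515.54 mm·m/s
Outflow: F_out = 10.1 × 14.1 = 142.41 mm·m/s
Steady-state rate R = (F_in − F_out)/L = (515.54 − 142.41) / 84000 m = 4.442e-03 mm/s.
R = 4.442e-03 × 3600 × 24 = 384 mm/day.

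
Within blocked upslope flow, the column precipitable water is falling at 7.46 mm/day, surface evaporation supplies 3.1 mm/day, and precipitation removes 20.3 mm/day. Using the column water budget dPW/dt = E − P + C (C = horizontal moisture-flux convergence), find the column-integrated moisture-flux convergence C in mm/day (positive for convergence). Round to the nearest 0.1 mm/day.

C ≈ 9.7 mm/day

dPW/dt = -7.46 mm/day.
C = dPW/dt − E + P = (-7.46) − 3.1 + 20.3 = 9.7 mm/day.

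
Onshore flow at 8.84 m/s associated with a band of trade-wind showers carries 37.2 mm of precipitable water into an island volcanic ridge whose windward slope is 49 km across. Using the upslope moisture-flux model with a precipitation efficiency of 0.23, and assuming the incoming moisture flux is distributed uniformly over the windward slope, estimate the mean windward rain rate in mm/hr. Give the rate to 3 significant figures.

R ≈ 5.56 mm/hr

Incoming column moisture flux per unit ridge length: F = V × PW = 8.84 × 37.2 = 328.848 mm·m/s.
Spread over the 49 km slope with efficiency ε = 0.23: R = ε·F/W = 0.23 × 328.848 / 49000 m = 1.544e-03 mm/s.
R = 1.544e-03 × 3600 = 5.56 mm/hr.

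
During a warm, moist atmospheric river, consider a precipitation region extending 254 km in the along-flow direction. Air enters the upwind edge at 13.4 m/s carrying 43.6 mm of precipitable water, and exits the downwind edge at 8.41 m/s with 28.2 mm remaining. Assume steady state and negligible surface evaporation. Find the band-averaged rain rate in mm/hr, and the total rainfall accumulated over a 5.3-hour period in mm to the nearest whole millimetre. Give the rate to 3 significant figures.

Column moisture flux per unit crosswind length is F = V × PW.
Inflow: F_in = 13.4 × 43.6 = 584.24 mm·m/s
Outflow: F_out = 8.41 × 28.2 = 237.162 mm·m/s
Steady-state rate R = (F_in − F_out)/L = (584.24 − 237.162) / 254000 m = 1.366e-03 mm/s.
R = 1.366e-03 × 3600 = 4.92 mm/hr.
Over 5.3 h: total = 4.92 × 5.3 = 26.076 ≈ 26 mm.

R ≈ 4.92 mm/hr; total ≈ 26 mm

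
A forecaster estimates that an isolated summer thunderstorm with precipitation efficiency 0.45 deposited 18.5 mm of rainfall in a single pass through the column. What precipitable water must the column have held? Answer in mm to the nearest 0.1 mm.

PW = rainfall / ε = 18.5 / 0.45 = 41.1 mm.

PW ≈ 41.1 mm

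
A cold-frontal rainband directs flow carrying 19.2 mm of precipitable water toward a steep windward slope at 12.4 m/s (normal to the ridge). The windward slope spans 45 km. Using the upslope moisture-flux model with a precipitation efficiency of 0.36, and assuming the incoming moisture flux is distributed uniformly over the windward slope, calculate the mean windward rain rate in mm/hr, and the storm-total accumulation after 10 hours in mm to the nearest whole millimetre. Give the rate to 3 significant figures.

R ≈ 6.86 mm/hr; total ≈ 69 mm

Incoming column moisture flux per unit ridge length: F = V × PW = 12.4 × 19.2 = 238.08 mm·m/s.
Spread over the 45 km slope with efficiency ε = 0.36: R = ε·F/W = 0.36 × 238.08 / 45000 m = 1.905e-03 mm/s.
R = 1.905e-03 × 3600 = 6.86 mm/hr.
Over 10 h: total = 6.86 × 10 = 68.6 ≈ 69 mm.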